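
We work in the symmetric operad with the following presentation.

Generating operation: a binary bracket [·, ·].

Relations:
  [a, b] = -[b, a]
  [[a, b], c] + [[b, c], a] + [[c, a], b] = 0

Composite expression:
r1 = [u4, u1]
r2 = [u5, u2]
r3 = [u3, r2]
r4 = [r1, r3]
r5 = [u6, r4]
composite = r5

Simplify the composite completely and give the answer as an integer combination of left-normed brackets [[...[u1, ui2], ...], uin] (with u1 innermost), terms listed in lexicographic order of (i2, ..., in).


[[[[[u1, u4], u2], u5], u3], u6] - [[[[[u1, u4], u3], u2], u5], u6] + [[[[[u1, u4], u3], u5], u2], u6] - [[[[[u1, u4], u5], u2], u3], u6]


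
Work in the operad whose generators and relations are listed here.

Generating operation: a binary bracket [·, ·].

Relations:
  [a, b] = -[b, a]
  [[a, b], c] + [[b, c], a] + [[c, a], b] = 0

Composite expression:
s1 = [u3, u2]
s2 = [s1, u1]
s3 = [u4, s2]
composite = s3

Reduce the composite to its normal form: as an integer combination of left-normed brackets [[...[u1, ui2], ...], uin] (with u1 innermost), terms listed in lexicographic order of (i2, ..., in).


-[[[u1, u2], u3], u4] + [[[u1, u3], u2], u4]

Left-normed coefficients sit on the u1-initial expansion words.
Composite bracket: [u4, [[u3, u2], u1]]
Applying ab - ba throughout gives 8 signed words (2^3 = 8).
Coefficients come from the u1-initial words:
  u1u2u3u4 (sign -1) contributes -[[[u1, u2], u3], u4]
  u1u3u2u4 (sign +1) contributes +[[[u1, u3], u2], u4]


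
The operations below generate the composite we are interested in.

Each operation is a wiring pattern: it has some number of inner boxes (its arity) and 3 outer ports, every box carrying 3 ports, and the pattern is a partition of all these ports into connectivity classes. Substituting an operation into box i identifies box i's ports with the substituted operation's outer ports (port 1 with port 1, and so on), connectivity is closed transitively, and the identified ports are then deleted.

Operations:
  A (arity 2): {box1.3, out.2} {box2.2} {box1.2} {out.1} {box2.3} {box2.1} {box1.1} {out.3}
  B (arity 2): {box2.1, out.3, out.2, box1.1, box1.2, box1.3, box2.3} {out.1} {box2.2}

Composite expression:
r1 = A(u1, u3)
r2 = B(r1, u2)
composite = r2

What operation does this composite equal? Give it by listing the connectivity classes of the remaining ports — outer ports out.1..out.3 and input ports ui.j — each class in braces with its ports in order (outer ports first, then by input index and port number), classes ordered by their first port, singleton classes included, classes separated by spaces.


{out.1} {out.2, out.3, u1.3, u2.1, u2.3} {u1.1} {u1.2} {u2.2} {u3.1} {u3.2} {u3.3}

Connectivity passes through glued B-boundaries; trace each wire chain.
A over (u1, u3) gives {out.1} {out.2, u1.3} {out.3} {u1.1} {u1.2} {u3.1} {u3.2} {u3.3}, out.j being that stage's outer ports
B over (u1, u3, u2) gives {out.1} {out.2, out.3, u1.3, u2.1, u2.3} {u1.1} {u1.2} {u2.2} {u3.1} {u3.2} {u3.3}, out.j being that stage's outer ports


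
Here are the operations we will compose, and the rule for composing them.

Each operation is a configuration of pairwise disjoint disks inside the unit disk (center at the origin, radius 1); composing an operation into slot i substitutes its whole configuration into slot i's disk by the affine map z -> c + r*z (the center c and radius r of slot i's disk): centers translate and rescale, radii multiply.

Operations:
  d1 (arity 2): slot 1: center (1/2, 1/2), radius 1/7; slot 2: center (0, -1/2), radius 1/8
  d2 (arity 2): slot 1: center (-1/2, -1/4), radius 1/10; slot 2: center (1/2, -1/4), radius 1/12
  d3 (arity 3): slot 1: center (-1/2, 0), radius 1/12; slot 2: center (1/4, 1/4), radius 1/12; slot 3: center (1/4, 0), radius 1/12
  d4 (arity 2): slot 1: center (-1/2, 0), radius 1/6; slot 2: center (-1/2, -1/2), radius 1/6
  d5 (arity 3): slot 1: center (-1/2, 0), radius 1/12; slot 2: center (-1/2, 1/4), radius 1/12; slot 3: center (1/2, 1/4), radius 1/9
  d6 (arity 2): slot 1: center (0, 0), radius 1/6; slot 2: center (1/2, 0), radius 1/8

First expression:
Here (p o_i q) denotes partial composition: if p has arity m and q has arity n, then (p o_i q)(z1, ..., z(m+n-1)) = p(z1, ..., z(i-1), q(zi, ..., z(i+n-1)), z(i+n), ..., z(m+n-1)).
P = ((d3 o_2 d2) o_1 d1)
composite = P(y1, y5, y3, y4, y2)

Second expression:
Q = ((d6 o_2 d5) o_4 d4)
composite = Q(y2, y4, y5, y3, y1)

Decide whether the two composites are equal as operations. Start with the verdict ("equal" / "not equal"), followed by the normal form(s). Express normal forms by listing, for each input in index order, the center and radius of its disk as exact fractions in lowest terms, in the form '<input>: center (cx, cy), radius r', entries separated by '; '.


not equal; the first gives y1: center (-11/24, 1/24), radius 1/84; y2: center (1/4, 0), radius 1/12; y3: center (5/24, 11/48), radius 1/120; y4: center (7/24, 11/48), radius 1/144; y5: center (-1/2, -1/24), radius 1/96 and the second y1: center (5/9, 7/288), radius 1/432; y2: center (0, 0), radius 1/6; y3: center (5/9, 1/32), radius 1/432; y4: center (7/16, 0), radius 1/96; y5: center (7/16, 1/32), radius 1/96

The first expression, normalized: y1: center (-11/24, 1/24), radius 1/84; y2: center (1/4, 0), radius 1/12; y3: center (5/24, 11/48), radius 1/120; y4: center (7/24, 11/48), radius 1/144; y5: center (-1/2, -1/24), radius 1/96
The second expression, normalized: y1: center (5/9, 7/288), radius 1/432; y2: center (0, 0), radius 1/6; y3: center (5/9, 1/32), radius 1/432; y4: center (7/16, 0), radius 1/96; y5: center (7/16, 1/32), radius 1/96
The forms do not match — not equal.


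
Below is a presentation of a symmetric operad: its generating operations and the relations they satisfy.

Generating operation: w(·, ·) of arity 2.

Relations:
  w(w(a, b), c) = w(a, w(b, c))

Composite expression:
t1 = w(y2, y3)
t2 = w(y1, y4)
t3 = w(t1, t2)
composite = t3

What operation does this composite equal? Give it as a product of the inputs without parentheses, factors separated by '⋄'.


y2 ⋄ y3 ⋄ y1 ⋄ y4

Associativity of w dissolves the nesting; only the y-input order survives.
w(y2, y3) linearizes to y2 ⋄ y3
w(y1, y4) linearizes to y1 ⋄ y4
w(w(y2, y3), w(y1, y4)) linearizes to y2 ⋄ y3 ⋄ y1 ⋄ y4


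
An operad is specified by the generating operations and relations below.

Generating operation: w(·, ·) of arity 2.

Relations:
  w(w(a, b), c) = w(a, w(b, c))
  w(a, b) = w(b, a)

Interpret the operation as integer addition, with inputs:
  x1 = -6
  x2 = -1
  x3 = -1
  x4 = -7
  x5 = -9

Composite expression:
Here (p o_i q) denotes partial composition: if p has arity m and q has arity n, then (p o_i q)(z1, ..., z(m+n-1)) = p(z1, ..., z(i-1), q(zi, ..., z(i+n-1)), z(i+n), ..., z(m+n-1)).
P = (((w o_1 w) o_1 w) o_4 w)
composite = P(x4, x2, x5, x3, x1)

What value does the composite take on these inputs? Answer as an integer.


-24

w(x4, x2) = -8
w(w(x4, x2), x5) = -17
w(x3, x1) = -7
w(w(w(x4, x2), x5), w(x3, x1)) = -24


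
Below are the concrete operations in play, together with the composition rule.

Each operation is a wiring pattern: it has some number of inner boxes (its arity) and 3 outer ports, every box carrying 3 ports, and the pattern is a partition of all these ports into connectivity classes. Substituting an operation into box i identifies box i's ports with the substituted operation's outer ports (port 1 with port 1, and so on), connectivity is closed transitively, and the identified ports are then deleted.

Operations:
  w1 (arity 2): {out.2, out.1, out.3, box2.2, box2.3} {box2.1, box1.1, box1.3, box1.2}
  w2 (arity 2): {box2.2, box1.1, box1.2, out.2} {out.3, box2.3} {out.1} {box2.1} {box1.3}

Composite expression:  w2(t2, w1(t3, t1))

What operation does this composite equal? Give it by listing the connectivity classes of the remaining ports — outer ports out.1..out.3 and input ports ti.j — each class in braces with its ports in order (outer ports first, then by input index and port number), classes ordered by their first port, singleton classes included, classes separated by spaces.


{out.1} {out.2, out.3, t1.2, t1.3, t2.1, t2.2} {t1.1, t3.1, t3.2, t3.3} {t2.3}

Treat the ports identified at w2 as solder joints: merge, then drop.
through w1, on inputs (t3, t1): {out.1, out.2, out.3, t1.2, t1.3} {t1.1, t3.1, t3.2, t3.3} (out.j = stage outer ports)
through w2, on inputs (t2, t3, t1): {out.1} {out.2, out.3, t1.2, t1.3, t2.1, t2.2} {t1.1, t3.1, t3.2, t3.3} {t2.3} (out.j = stage outer ports)


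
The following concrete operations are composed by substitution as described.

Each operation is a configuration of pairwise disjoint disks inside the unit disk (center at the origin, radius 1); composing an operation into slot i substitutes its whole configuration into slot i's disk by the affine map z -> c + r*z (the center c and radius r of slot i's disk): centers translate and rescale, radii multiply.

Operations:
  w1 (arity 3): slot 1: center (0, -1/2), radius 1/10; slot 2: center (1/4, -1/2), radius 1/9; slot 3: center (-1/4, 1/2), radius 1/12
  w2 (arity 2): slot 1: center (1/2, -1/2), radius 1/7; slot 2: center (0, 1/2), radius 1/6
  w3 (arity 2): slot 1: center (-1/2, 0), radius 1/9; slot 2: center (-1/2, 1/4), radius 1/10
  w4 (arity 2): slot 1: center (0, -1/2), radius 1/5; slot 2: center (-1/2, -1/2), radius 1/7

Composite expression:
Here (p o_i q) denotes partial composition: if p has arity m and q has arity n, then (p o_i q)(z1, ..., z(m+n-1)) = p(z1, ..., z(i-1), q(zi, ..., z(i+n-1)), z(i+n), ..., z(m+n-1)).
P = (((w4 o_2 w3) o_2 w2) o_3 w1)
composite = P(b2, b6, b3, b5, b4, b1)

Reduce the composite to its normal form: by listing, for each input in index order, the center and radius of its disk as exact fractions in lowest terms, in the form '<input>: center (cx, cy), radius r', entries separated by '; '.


b1: center (-4/7, -13/28), radius 1/70; b2: center (0, -1/2), radius 1/5; b3: center (-4/7, -373/756), radius 1/3780; b4: center (-865/1512, -53/108), radius 1/4536; b5: center (-863/1512, -373/756), radius 1/3402; b6: center (-71/126, -32/63), radius 1/441

Only the slot chain above each b matters under w4; compose those maps.
b2 passes through 1 substitution, ending at center (0, -1/2), radius 1/5
b6 passes through 3 substitutions, ending at center (-71/126, -32/63), radius 1/441
b3 passes through 4 substitutions, ending at center (-4/7, -373/756), radius 1/3780
b5 passes through 4 substitutions, ending at center (-863/1512, -373/756), radius 1/3402
b4 passes through 4 substitutions, ending at center (-865/1512, -53/108), radius 1/4536
b1 passes through 2 substitutions, ending at center (-4/7, -13/28), radius 1/70


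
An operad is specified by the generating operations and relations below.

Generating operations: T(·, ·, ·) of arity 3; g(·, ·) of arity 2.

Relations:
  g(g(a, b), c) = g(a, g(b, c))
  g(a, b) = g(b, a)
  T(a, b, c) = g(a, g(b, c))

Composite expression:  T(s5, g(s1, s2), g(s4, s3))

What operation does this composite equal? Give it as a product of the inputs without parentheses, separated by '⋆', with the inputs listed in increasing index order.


s1 ⋆ s2 ⋆ s3 ⋆ s4 ⋆ s5

Key point: T commutes, so take the s-inputs in any fixed order.
g(s1, s2) flattens to s1 ⋆ s2
g(s4, s3) flattens to s4 ⋆ s3
T(s5, g(s1, s2), g(s4, s3)) flattens to s5 ⋆ s1 ⋆ s2 ⋆ s4 ⋆ s3
rearranged into index order: s1 ⋆ s2 ⋆ s3 ⋆ s4 ⋆ s5


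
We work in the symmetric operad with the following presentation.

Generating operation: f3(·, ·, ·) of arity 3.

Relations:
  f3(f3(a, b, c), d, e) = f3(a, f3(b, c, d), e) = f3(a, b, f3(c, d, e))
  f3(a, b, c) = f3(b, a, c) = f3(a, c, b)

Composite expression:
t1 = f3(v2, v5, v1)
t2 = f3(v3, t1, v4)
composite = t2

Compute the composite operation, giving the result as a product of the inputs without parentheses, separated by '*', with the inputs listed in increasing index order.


Reordering under f3 is free, so list the v-inputs canonically.
f3(v2, v5, v1) linearizes to v2 * v5 * v1
f3(v3, f3(v2, v5, v1), v4) linearizes to v3 * v2 * v5 * v1 * v4
rearranged into index order: v1 * v2 * v3 * v4 * v5

v1 * v2 * v3 * v4 * v5


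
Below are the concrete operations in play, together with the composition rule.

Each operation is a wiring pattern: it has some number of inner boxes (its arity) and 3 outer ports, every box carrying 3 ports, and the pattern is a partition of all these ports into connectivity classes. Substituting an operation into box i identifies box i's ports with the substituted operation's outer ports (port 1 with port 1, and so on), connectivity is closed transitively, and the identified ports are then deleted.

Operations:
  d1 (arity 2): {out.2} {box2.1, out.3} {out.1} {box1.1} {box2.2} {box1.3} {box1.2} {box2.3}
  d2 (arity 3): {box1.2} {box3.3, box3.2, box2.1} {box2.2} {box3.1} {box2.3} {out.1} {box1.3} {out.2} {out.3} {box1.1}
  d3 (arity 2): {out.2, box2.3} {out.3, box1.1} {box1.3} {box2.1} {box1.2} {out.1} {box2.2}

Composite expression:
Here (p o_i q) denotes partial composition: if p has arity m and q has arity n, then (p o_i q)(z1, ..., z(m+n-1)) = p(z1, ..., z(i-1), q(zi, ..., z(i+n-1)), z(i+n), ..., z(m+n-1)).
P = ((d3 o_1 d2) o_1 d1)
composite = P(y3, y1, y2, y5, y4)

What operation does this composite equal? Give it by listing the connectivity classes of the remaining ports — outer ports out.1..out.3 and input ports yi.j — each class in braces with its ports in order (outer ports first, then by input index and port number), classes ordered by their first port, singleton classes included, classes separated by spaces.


{out.1} {out.2, y4.3} {out.3} {y1.1} {y1.2} {y1.3} {y2.1, y5.2, y5.3} {y2.2} {y2.3} {y3.1} {y3.2} {y3.3} {y4.1} {y4.2} {y5.1}

Two ports join when wires chain via d3-identified ports.
the subtree at d1 composes to {out.1} {out.2} {out.3, y1.1} {y1.2} {y1.3} {y3.1} {y3.2} {y3.3} on (y3, y1); out.j = own outer ports
the subtree at d2 composes to {out.1} {out.2} {out.3} {y1.1} {y1.2} {y1.3} {y2.1, y5.2, y5.3} {y2.2} {y2.3} {y3.1} {y3.2} {y3.3} {y5.1} on (y3, y1, y2, y5); out.j = own outer ports
the subtree at d3 composes to {out.1} {out.2, y4.3} {out.3} {y1.1} {y1.2} {y1.3} {y2.1, y5.2, y5.3} {y2.2} {y2.3} {y3.1} {y3.2} {y3.3} {y4.1} {y4.2} {y5.1} on (y3, y1, y2, y5, y4); out.j = own outer ports


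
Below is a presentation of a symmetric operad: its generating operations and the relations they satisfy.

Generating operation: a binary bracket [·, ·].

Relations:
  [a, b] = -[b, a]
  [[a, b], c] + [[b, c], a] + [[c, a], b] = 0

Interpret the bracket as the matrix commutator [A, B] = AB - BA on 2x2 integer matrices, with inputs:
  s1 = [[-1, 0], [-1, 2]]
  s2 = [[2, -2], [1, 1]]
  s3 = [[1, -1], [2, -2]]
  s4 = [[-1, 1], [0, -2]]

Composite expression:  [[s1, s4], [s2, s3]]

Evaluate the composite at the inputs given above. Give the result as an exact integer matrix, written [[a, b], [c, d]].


[[2, -8], [4, -2]]

[s1, s4] = [[1, -3], [-1, -1]]
[s2, s3] = [[-3, 5], [1, 3]]
[[s1, s4], [s2, s3]] = [[2, -8], [4, -2]]


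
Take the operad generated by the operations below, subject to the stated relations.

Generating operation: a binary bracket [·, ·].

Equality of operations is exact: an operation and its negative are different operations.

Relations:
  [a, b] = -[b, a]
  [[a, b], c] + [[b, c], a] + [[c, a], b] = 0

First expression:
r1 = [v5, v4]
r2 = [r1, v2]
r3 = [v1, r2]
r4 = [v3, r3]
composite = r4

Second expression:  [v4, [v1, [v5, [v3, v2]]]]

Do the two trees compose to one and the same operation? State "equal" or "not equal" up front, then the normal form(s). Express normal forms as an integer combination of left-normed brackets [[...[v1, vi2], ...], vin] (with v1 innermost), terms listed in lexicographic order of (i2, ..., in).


The first composite normalizes to -[[[[v1, v2], v4], v5], v3] + [[[[v1, v2], v5], v4], v3] + [[[[v1, v4], v5], v2], v3] - [[[[v1, v5], v4], v2], v3]
The second composite normalizes to -[[[[v1, v2], v3], v5], v4] + [[[[v1, v3], v2], v5], v4] + [[[[v1, v5], v2], v3], v4] - [[[[v1, v5], v3], v2], v4]
They disagree, so not equal.

not equal: they reduce to -[[[[v1, v2], v4], v5], v3] + [[[[v1, v2], v5], v4], v3] + [[[[v1, v4], v5], v2], v3] - [[[[v1, v5], v4], v2], v3] and -[[[[v1, v2], v3], v5], v4] + [[[[v1, v3], v2], v5], v4] + [[[[v1, v5], v2], v3], v4] - [[[[v1, v5], v3], v2], v4]


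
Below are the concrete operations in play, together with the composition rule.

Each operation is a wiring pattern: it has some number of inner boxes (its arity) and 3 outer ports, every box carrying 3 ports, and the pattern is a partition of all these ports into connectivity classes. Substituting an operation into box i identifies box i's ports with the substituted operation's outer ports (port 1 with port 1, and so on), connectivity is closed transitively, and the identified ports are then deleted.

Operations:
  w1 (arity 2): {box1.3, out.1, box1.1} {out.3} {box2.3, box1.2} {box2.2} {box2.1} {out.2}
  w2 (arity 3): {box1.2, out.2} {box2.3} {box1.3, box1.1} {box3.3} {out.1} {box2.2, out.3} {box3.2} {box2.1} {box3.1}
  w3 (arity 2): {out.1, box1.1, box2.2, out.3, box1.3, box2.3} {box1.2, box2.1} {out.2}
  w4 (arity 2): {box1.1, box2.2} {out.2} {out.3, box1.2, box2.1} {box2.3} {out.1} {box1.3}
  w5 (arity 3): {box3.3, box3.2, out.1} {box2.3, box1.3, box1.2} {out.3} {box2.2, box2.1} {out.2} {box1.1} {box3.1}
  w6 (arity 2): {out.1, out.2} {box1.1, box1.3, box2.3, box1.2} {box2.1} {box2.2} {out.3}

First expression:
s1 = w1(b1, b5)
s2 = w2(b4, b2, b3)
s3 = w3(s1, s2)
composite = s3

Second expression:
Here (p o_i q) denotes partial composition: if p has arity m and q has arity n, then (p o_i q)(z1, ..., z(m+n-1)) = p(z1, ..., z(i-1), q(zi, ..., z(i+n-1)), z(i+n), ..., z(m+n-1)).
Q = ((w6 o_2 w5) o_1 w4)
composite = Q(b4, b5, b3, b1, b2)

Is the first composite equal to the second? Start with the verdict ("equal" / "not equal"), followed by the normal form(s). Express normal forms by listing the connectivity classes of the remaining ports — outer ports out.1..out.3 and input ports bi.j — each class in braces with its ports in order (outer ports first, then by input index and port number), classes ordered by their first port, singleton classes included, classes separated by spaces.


not equal; first: {out.1, out.3, b1.1, b1.3, b2.2, b4.2} {out.2} {b1.2, b5.3} {b2.1} {b2.3} {b3.1} {b3.2} {b3.3} {b4.1, b4.3} {b5.1} {b5.2}; second: {out.1, out.2} {out.3} {b1.1, b1.2} {b1.3, b3.2, b3.3} {b2.1} {b2.2, b2.3} {b3.1} {b4.1, b5.2} {b4.2, b5.1} {b4.3} {b5.3}

Reducing the first expression gives {out.1, out.3, b1.1, b1.3, b2.2, b4.2} {out.2} {b1.2, b5.3} {b2.1} {b2.3} {b3.1} {b3.2} {b3.3} {b4.1, b4.3} {b5.1} {b5.2}
Reducing the second expression gives {out.1, out.2} {out.3} {b1.1, b1.2} {b1.3, b3.2, b3.3} {b2.1} {b2.2, b2.3} {b3.1} {b4.1, b5.2} {b4.2, b5.1} {b4.3} {b5.3}
The normal forms differ: not equal.


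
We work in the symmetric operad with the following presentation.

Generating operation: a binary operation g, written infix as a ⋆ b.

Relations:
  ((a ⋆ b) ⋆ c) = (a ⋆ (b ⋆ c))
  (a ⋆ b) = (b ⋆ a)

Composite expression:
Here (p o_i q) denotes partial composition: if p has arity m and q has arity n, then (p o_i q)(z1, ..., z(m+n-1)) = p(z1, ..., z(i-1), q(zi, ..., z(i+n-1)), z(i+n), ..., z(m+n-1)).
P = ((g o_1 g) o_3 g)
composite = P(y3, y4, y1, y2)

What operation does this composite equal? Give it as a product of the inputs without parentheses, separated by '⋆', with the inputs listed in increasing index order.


y1 ⋆ y2 ⋆ y3 ⋆ y4


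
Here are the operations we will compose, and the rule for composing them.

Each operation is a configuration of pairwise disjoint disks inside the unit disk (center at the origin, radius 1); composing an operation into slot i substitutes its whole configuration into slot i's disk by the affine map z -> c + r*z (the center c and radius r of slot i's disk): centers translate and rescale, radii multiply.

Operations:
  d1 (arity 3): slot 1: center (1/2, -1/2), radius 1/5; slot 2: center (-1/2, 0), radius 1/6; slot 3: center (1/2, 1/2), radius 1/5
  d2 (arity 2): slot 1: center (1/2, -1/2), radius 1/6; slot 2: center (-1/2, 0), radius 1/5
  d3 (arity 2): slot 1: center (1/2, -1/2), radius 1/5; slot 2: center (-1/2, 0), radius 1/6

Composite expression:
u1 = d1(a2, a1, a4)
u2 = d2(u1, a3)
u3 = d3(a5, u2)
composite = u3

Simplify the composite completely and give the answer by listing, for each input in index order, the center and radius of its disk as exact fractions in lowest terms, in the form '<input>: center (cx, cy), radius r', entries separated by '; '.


Follow each a-input down from d3: c' goes to c + r*c', radius to r*r'.
input a5: composing its 1 substitution step yields center (1/2, -1/2), radius 1/5
input a2: composing its 3 substitution steps yields center (-29/72, -7/72), radius 1/180
input a1: composing its 3 substitution steps yields center (-31/72, -1/12), radius 1/216
input a4: composing its 3 substitution steps yields center (-29/72, -5/72), radius 1/180
input a3: composing its 2 substitution steps yields center (-7/12, 0), radius 1/30

a1: center (-31/72, -1/12), radius 1/216; a2: center (-29/72, -7/72), radius 1/180; a3: center (-7/12, 0), radius 1/30; a4: center (-29/72, -5/72), radius 1/180; a5: center (1/2, -1/2), radius 1/5


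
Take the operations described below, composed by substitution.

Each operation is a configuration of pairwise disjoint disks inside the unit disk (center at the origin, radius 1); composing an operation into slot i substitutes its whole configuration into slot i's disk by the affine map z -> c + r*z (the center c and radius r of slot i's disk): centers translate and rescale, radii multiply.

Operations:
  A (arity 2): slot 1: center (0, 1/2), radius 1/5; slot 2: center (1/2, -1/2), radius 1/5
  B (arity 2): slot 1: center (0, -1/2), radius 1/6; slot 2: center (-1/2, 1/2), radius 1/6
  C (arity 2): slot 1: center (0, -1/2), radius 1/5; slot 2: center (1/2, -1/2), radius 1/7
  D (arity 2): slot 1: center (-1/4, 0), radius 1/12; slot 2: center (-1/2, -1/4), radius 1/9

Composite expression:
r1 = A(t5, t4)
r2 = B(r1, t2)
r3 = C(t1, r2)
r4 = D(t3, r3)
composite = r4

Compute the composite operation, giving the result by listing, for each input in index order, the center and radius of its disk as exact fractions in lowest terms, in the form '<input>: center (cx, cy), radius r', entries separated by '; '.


Nesting under D composes maps z -> c + r*z down each t-path.
input t3: applying the 1 nested substitution gives center (-1/4, 0), radius 1/12
input t1: applying the 2 nested substitutions gives center (-1/2, -11/36), radius 1/45
input t5: applying the 4 nested substitutions gives center (-4/9, -59/189), radius 1/1890
input t4: applying the 4 nested substitutions gives center (-335/756, -17/54), radius 1/1890
input t2: applying the 3 nested substitutions gives center (-19/42, -25/84), radius 1/378

t1: center (-1/2, -11/36), radius 1/45; t2: center (-19/42, -25/84), radius 1/378; t3: center (-1/4, 0), radius 1/12; t4: center (-335/756, -17/54), radius 1/1890; t5: center (-4/9, -59/189), radius 1/1890


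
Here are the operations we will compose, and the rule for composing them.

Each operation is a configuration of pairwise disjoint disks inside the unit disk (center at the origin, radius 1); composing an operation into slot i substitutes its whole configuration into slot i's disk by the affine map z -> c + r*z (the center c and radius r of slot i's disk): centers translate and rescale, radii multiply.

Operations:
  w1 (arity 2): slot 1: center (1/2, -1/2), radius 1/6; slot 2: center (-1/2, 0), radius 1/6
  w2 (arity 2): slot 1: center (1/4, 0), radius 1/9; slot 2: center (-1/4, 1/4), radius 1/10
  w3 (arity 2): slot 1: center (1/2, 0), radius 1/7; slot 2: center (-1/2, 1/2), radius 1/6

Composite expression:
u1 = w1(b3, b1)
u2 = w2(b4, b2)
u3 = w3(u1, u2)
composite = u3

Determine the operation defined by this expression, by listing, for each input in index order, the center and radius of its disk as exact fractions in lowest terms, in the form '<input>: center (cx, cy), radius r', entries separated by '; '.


b1: center (3/7, 0), radius 1/42; b2: center (-13/24, 13/24), radius 1/60; b3: center (4/7, -1/14), radius 1/42; b4: center (-11/24, 1/2), radius 1/54

Nesting under w3 composes maps z -> c + r*z down each b-path.
b3: after 2 affine steps, its disk has center (4/7, -1/14), radius 1/42
b1: after 2 affine steps, its disk has center (3/7, 0), radius 1/42
b4: after 2 affine steps, its disk has center (-11/24, 1/2), radius 1/54
b2: after 2 affine steps, its disk has center (-13/24, 13/24), radius 1/60


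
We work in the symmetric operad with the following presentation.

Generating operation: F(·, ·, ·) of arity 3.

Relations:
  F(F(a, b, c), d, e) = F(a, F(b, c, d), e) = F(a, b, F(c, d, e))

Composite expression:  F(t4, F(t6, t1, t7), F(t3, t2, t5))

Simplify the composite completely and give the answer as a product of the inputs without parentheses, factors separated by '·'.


Key point: F is associative — brackets drop, the t-order remains.
F(t6, t1, t7) spells out as t6 · t1 · t7
F(t3, t2, t5) spells out as t3 · t2 · t5
F(t4, F(t6, t1, t7), F(t3, t2, t5)) spells out as t4 · t6 · t1 · t7 · t3 · t2 · t5

t4 · t6 · t1 · t7 · t3 · t2 · t5


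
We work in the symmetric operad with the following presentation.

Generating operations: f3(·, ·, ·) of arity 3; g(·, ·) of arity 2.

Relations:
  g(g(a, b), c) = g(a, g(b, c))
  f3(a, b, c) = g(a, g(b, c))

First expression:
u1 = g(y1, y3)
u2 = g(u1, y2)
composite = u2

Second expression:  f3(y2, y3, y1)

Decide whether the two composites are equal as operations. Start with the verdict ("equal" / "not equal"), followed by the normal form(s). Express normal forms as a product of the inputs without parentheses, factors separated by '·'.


not equal: they reduce to y1 · y3 · y2 and y2 · y3 · y1

Normal form of the first expression: y1 · y3 · y2
Normal form of the second expression: y2 · y3 · y1
The normal forms differ: not equal.


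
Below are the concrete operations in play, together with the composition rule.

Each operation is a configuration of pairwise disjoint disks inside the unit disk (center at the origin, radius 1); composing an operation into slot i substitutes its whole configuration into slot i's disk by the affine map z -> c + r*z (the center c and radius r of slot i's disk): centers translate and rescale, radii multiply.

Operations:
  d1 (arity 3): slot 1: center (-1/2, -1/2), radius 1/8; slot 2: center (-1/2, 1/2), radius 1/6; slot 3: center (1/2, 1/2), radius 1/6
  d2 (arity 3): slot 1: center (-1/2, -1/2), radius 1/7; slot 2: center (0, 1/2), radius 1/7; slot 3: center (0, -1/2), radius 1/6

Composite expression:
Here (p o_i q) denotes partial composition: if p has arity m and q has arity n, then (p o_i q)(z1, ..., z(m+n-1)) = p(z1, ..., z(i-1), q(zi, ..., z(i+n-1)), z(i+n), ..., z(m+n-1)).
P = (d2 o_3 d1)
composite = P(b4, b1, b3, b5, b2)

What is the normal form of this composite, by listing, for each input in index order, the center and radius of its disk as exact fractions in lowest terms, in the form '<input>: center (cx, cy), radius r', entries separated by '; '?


Affine substitution under d2: radii multiply and b-centers shift.
input b4: applying the 1 nested substitution gives center (-1/2, -1/2), radius 1/7
input b1: applying the 1 nested substitution gives center (0, 1/2), radius 1/7
input b3: applying the 2 nested substitutions gives center (-1/12, -7/12), radius 1/48
input b5: applying the 2 nested substitutions gives center (-1/12, -5/12), radius 1/36
input b2: applying the 2 nested substitutions gives center (1/12, -5/12), radius 1/36

b1: center (0, 1/2), radius 1/7; b2: center (1/12, -5/12), radius 1/36; b3: center (-1/12, -7/12), radius 1/48; b4: center (-1/2, -1/2), radius 1/7; b5: center (-1/12, -5/12), radius 1/36


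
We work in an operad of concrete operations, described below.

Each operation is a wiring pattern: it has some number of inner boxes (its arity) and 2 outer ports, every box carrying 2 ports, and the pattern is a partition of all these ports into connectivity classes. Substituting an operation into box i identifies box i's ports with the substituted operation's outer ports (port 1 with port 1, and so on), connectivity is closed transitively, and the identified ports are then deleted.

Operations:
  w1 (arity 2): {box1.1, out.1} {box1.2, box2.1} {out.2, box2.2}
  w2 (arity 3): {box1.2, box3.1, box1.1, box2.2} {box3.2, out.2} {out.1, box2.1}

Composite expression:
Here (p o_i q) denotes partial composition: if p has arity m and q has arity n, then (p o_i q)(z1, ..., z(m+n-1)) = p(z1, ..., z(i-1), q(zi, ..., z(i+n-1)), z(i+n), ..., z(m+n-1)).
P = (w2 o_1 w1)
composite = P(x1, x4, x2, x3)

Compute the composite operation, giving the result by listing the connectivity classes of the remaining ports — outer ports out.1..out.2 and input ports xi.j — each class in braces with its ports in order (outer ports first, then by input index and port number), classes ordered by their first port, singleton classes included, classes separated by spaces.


{out.1, x2.1} {out.2, x3.2} {x1.1, x2.2, x3.1, x4.2} {x1.2, x4.1}

Two ports join when wires chain via w2-identified ports.
after w1, the pattern on (x1, x4) reads {out.1, x1.1} {out.2, x4.2} {x1.2, x4.1} (out.j = its outer ports)
after w2, the pattern on (x1, x4, x2, x3) reads {out.1, x2.1} {out.2, x3.2} {x1.1, x2.2, x3.1, x4.2} {x1.2, x4.1} (out.j = its outer ports)


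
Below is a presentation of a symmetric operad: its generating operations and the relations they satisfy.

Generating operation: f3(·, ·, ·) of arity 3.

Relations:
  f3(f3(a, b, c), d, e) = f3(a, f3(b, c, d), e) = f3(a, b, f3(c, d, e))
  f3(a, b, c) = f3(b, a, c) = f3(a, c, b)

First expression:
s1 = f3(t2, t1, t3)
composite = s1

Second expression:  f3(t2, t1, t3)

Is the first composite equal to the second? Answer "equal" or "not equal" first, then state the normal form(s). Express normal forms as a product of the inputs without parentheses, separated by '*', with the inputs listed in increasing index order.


equal; both compose to t1 * t2 * t3

In normal form, the first expression is t1 * t2 * t3
In normal form, the second expression is t1 * t2 * t3
The forms coincide; equal.


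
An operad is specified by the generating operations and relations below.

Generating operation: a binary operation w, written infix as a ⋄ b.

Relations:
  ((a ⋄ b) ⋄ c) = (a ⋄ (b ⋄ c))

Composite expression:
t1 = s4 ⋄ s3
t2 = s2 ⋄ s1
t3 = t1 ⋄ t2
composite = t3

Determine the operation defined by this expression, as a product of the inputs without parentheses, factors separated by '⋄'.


s4 ⋄ s3 ⋄ s2 ⋄ s1

Key point: w is associative — brackets drop, the s-order remains.
(s4 ⋄ s3) flattens to s4 ⋄ s3
(s2 ⋄ s1) flattens to s2 ⋄ s1
((s4 ⋄ s3) ⋄ (s2 ⋄ s1)) flattens to s4 ⋄ s3 ⋄ s2 ⋄ s1


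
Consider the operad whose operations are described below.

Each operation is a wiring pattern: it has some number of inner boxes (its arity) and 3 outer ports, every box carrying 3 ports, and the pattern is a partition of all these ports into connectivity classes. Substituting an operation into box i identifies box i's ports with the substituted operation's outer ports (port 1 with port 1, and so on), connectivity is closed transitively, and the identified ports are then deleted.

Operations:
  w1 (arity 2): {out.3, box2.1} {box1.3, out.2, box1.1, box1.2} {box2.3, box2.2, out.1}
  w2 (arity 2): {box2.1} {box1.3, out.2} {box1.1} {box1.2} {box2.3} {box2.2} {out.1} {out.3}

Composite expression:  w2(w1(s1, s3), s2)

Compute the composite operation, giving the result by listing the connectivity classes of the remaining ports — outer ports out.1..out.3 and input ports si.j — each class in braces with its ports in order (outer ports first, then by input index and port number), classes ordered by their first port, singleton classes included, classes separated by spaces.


{out.1} {out.2, s3.1} {out.3} {s1.1, s1.2, s1.3} {s2.1} {s2.2} {s2.3} {s3.2, s3.3}

Connectivity passes through glued w2-boundaries; trace each wire chain.
the subtree at w1 composes to {out.1, s3.2, s3.3} {out.2, s1.1, s1.2, s1.3} {out.3, s3.1} on (s1, s3); out.j = own outer ports
the subtree at w2 composes to {out.1} {out.2, s3.1} {out.3} {s1.1, s1.2, s1.3} {s2.1} {s2.2} {s2.3} {s3.2, s3.3} on (s1, s3, s2); out.j = own outer ports


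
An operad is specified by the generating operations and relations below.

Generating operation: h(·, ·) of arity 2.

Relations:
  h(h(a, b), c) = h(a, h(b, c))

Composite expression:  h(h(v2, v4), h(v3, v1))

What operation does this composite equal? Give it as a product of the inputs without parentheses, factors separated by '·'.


All parenthesizations of h agree; list the v-inputs left to right.
h(v2, v4) linearizes to v2 · v4
h(v3, v1) linearizes to v3 · v1
h(h(v2, v4), h(v3, v1)) linearizes to v2 · v4 · v3 · v1

v2 · v4 · v3 · v1


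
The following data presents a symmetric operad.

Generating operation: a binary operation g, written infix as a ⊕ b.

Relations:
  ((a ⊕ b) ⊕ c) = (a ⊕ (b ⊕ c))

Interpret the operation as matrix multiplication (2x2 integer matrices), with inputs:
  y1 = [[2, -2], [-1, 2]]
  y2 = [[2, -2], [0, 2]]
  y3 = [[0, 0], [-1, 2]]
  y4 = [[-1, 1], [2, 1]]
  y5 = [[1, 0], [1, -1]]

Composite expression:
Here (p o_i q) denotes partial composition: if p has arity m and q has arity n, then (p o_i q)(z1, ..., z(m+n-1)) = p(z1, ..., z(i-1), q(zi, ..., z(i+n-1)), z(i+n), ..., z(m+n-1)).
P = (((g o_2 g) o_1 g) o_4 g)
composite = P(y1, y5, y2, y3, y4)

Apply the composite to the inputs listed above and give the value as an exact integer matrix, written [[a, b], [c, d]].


[[20, 4], [-30, -6]]


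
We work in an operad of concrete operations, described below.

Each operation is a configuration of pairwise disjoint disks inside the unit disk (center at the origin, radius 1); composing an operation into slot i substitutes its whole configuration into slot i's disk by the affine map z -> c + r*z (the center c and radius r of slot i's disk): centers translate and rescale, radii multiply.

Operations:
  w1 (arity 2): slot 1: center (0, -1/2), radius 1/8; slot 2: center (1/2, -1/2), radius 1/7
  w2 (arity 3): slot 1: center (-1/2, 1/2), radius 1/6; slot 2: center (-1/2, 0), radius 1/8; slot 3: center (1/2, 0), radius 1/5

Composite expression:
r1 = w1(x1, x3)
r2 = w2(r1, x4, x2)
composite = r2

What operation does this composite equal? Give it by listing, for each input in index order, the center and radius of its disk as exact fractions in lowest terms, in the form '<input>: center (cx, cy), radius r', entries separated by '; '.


x1: center (-1/2, 5/12), radius 1/48; x2: center (1/2, 0), radius 1/5; x3: center (-5/12, 5/12), radius 1/42; x4: center (-1/2, 0), radius 1/8

Affine substitution under w2: radii multiply and x-centers shift.
for x1, the 2-step affine chain lands on center (-1/2, 5/12), radius 1/48
for x3, the 2-step affine chain lands on center (-5/12, 5/12), radius 1/42
for x4, the 1-step affine chain lands on center (-1/2, 0), radius 1/8
for x2, the 1-step affine chain lands on center (1/2, 0), radius 1/5


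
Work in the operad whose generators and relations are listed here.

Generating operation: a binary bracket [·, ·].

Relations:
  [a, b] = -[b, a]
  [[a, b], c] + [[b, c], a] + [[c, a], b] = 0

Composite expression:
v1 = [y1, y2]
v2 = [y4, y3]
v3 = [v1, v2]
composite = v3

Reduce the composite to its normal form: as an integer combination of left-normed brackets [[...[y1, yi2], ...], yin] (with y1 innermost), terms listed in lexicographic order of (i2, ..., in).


-[[[y1, y2], y3], y4] + [[[y1, y2], y4], y3]


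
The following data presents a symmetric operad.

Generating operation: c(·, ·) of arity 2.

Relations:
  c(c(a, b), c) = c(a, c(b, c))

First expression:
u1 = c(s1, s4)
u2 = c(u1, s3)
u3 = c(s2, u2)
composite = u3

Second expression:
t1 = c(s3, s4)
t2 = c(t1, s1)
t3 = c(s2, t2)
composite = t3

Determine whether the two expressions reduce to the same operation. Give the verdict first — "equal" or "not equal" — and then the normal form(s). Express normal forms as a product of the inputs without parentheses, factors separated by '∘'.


The first expression reduces to s2 ∘ s1 ∘ s4 ∘ s3
The second expression reduces to s2 ∘ s3 ∘ s4 ∘ s1
The forms do not match — not equal.

not equal; first: s2 ∘ s1 ∘ s4 ∘ s3; second: s2 ∘ s3 ∘ s4 ∘ s1


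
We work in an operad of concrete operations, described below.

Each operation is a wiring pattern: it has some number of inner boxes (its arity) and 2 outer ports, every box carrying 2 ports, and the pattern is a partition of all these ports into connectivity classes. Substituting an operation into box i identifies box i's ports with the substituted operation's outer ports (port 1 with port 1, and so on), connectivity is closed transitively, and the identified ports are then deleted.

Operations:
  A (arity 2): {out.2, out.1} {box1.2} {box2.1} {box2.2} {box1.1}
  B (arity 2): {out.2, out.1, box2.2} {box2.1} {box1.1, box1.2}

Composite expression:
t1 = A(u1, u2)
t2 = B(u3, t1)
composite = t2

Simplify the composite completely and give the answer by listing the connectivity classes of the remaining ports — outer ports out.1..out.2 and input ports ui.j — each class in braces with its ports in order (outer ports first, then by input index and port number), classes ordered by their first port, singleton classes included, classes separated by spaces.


{out.1, out.2} {u1.1} {u1.2} {u2.1} {u2.2} {u3.1, u3.2}

Reachability decides: close wires over B-identified ports.
through A, on inputs (u1, u2): {out.1, out.2} {u1.1} {u1.2} {u2.1} {u2.2} (out.j = stage outer ports)
through B, on inputs (u3, u1, u2): {out.1, out.2} {u1.1} {u1.2} {u2.1} {u2.2} {u3.1, u3.2} (out.j = stage outer ports)


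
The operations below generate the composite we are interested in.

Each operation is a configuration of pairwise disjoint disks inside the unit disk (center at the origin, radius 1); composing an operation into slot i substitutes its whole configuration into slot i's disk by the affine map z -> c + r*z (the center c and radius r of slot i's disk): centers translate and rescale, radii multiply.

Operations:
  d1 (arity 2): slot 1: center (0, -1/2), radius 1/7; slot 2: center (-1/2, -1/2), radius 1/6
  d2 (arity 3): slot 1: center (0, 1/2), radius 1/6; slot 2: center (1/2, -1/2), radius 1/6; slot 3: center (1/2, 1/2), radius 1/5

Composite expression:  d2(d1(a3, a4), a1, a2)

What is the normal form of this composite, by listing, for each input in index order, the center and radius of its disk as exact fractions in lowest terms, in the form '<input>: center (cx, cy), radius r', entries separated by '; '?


Follow each a-input down from d2: c' goes to c + r*c', radius to r*r'.
input a3: applying the 2 nested substitutions gives center (0, 5/12), radius 1/42
input a4: applying the 2 nested substitutions gives center (-1/12, 5/12), radius 1/36
input a1: applying the 1 nested substitution gives center (1/2, -1/2), radius 1/6
input a2: applying the 1 nested substitution gives center (1/2, 1/2), radius 1/5

a1: center (1/2, -1/2), radius 1/6; a2: center (1/2, 1/2), radius 1/5; a3: center (0, 5/12), radius 1/42; a4: center (-1/12, 5/12), radius 1/36


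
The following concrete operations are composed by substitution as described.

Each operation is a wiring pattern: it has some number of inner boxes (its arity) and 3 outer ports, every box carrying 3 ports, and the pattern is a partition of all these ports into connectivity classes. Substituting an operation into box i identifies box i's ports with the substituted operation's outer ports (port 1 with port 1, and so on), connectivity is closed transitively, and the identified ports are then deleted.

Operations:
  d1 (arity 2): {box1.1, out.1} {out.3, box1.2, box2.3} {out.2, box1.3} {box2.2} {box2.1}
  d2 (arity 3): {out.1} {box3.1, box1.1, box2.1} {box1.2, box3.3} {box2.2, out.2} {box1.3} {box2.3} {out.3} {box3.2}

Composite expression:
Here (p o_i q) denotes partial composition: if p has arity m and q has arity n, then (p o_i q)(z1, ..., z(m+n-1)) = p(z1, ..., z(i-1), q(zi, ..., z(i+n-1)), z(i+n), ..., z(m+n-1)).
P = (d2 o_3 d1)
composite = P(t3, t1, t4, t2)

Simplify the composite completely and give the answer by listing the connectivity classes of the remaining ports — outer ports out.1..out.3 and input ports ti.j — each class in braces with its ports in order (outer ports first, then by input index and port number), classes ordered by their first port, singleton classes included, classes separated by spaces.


{out.1} {out.2, t1.2} {out.3} {t1.1, t3.1, t4.1} {t1.3} {t2.1} {t2.2} {t2.3, t3.2, t4.2} {t3.3} {t4.3}

After gluing at d2, chains via deleted ports link the t-ports.
after d1, the pattern on (t4, t2) reads {out.1, t4.1} {out.2, t4.3} {out.3, t2.3, t4.2} {t2.1} {t2.2} (out.j = its outer ports)
after d2, the pattern on (t3, t1, t4, t2) reads {out.1} {out.2, t1.2} {out.3} {t1.1, t3.1, t4.1} {t1.3} {t2.1} {t2.2} {t2.3, t3.2, t4.2} {t3.3} {t4.3} (out.j = its outer ports)
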